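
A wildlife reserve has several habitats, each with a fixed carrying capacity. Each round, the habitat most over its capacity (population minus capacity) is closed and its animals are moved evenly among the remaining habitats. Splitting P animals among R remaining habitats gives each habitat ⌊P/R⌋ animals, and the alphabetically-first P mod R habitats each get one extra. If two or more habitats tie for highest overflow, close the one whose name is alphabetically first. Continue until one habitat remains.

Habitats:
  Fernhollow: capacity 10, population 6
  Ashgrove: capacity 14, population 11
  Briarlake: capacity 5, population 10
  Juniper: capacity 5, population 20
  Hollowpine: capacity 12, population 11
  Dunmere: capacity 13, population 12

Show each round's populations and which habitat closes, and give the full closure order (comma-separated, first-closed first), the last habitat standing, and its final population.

Closure order: Juniper, Briarlake, Dunmere, Ashgrove, Hollowpine
Last habitat: Fernhollow with 70 animals

Round 1: Ashgrove=11 Briarlake=10 Dunmere=12 Fernhollow=6 Hollowpine=11 Juniper=20 → close Juniper (overflow 15)
  20÷5 = 4 each, +1 to first 0
Round 2: Ashgrove=15 Briarlake=14 Dunmere=16 Fernhollow=10 Hollowpine=15 → close Briarlake (overflow 9)
  14÷4 = 3 each, +1 to first 2
Round 3: Ashgrove=19 Dunmere=20 Fernhollow=13 Hollowpine=18 → close Dunmere (overflow 7)
  20÷3 = 6 each, +1 to first 2
Round 4: Ashgrove=26 Fernhollow=20 Hollowpine=24 → close Ashgrove (overflow 12)
  26÷2 = 13 each, +1 to first 0
Round 5: Fernhollow=33 Hollowpine=37 → close Hollowpine (overflow 25)
  37÷1 = 37 each, +1 to first 0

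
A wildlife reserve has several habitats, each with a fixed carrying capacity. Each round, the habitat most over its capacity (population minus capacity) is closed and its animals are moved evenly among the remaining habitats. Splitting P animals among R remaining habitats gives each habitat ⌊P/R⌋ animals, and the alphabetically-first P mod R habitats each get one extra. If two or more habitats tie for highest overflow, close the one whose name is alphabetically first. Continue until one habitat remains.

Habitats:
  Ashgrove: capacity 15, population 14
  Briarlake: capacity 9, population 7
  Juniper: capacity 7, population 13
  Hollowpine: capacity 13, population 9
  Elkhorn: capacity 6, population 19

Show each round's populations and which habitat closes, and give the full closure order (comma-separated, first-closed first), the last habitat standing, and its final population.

Closure order: Elkhorn, Juniper, Ashgrove, Briarlake
Last habitat: Hollowpine with 62 animals

Round 1: Ashgrove=14 Briarlake=7 Elkhorn=19 Hollowpine=9 Juniper=13 → close Elkhorn (overflow 13)
  19÷4 = 4 each, +1 to first 3
Round 2: Ashgrove=19 Briarlake=12 Hollowpine=14 Juniper=17 → close Juniper (overflow 10)
  17÷3 = 5 each, +1 to first 2
Round 3: Ashgrove=25 Briarlake=18 Hollowpine=19 → close Ashgrove (overflow 10)
  25÷2 = 12 each, +1 to first 1
Round 4: Briarlake=31 Hollowpine=31 → close Briarlake (overflow 22)
  31÷1 = 31 each, +1 to first 0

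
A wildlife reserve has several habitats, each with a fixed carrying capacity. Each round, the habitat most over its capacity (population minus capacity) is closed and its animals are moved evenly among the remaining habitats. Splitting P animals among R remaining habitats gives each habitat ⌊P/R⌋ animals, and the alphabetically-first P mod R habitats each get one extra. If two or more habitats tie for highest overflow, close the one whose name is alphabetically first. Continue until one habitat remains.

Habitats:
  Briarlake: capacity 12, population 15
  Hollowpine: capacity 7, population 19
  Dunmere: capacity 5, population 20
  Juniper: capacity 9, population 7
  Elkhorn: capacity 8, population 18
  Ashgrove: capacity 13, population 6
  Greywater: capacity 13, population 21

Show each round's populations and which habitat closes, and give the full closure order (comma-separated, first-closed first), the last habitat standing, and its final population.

Closure order: Dunmere, Hollowpine, Elkhorn, Greywater, Briarlake, Ashgrove
Last habitat: Juniper with 106 animals

Round 1: Ashgrove=6 Briarlake=15 Dunmere=20 Elkhorn=18 Greywater=21 Hollowpine=19 Juniper=7 → close Dunmere (overflow 15)
  20÷6 = 3 each, +1 to first 2
Round 2: Ashgrove=10 Briarlake=19 Elkhorn=21 Greywater=24 Hollowpine=22 Juniper=10 → close Hollowpine (overflow 15)
  22÷5 = 4 each, +1 to first 2
Round 3: Ashgrove=15 Briarlake=24 Elkhorn=25 Greywater=28 Juniper=14 → close Elkhorn (overflow 17)
  25÷4 = 6 each, +1 to first 1
Round 4: Ashgrove=22 Briarlake=30 Greywater=34 Juniper=20 → close Greywater (overflow 21)
  34÷3 = 11 each, +1 to first 1
Round 5: Ashgrove=34 Briarlake=41 Juniper=31 → close Briarlake (overflow 29)
  41÷2 = 20 each, +1 to first 1
Round 6: Ashgrove=55 Juniper=51 → close Ashgrove (overflow 42)
  55÷1 = 55 each, +1 to first 0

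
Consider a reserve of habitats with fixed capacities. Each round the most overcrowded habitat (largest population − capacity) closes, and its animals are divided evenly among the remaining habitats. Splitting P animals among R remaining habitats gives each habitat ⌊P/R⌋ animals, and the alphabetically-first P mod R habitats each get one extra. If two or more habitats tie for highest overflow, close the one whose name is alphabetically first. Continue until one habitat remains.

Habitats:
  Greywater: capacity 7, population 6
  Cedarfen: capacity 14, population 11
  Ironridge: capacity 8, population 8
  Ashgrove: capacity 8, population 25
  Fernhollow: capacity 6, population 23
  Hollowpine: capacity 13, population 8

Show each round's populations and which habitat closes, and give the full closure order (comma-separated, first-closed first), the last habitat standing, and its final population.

Closure order: Ashgrove, Fernhollow, Ironridge, Greywater, Cedarfen
Last habitat: Hollowpine with 81 animals

Round 1: Ashgrove=25 Cedarfen=11 Fernhollow=23 Greywater=6 Hollowpine=8 Ironridge=8 → close Ashgrove (overflow 17)
  25÷5 = 5 each, +1 to first 0
Round 2: Cedarfen=16 Fernhollow=28 Greywater=11 Hollowpine=13 Ironridge=13 → close Fernhollow (overflow 22)
  28÷4 = 7 each, +1 to first 0
Round 3: Cedarfen=23 Greywater=18 Hollowpine=20 Ironridge=20 → close Ironridge (overflow 12)
  20÷3 = 6 each, +1 to first 2
Round 4: Cedarfen=30 Greywater=25 Hollowpine=26 → close Greywater (overflow 18)
  25÷2 = 12 each, +1 to first 1
Round 5: Cedarfen=43 Hollowpine=38 → close Cedarfen (overflow 29)
  43÷1 = 43 each, +1 to first 0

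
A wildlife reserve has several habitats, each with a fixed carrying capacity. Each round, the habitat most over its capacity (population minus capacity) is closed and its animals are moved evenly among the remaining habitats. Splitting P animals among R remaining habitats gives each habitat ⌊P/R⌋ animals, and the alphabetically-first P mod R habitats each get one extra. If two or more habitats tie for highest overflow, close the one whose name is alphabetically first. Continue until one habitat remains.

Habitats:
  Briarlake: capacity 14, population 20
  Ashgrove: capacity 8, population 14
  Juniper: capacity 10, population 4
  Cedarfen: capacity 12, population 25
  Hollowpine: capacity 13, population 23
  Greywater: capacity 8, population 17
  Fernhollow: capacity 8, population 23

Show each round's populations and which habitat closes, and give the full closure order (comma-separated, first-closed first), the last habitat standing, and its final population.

Round 1: Ashgrove=14 Briarlake=20 Cedarfen=25 Fernhollow=23 Greywater=17 Hollowpine=23 Juniper=4 → close Fernhollow (overflow 15)
  23÷6 = 3 each, +1 to first 5
Round 2: Ashgrove=18 Briarlake=24 Cedarfen=29 Greywater=21 Hollowpine=27 Juniper=7 → close Cedarfen (overflow 17)
  29÷5 = 5 each, +1 to first 4
Round 3: Ashgrove=24 Briarlake=30 Greywater=27 Hollowpine=33 Juniper=12 → close Hollowpine (overflow 20)
  33÷4 = 8 each, +1 to first 1
Round 4: Ashgrove=33 Briarlake=38 Greywater=35 Juniper=20 → close Greywater (overflow 27)
  35÷3 = 11 each, +1 to first 2
Round 5: Ashgrove=45 Briarlake=50 Juniper=31 → close Ashgrove (overflow 37)
  45÷2 = 22 each, +1 to first 1
Round 6: Briarlake=73 Juniper=53 → close Briarlake (overflow 59)
  73÷1 = 73 each, +1 to first 0

Closure order: Fernhollow, Cedarfen, Hollowpine, Greywater, Ashgrove, Briarlake
Last habitat: Juniper with 126 animals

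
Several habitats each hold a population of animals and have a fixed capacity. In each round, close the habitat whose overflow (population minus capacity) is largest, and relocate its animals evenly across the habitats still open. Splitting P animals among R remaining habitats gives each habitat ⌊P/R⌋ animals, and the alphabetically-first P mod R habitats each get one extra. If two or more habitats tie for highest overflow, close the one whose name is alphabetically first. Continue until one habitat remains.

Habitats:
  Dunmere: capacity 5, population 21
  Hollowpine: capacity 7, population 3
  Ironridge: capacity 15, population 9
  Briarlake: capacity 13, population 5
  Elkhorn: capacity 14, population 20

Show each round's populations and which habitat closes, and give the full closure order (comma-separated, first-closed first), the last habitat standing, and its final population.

Round 1: Briarlake=5 Dunmere=21 Elkhorn=20 Hollowpine=3 Ironridge=9 → close Dunmere (overflow 16)
  21÷4 = 5 each, +1 to first 1
Round 2: Briarlake=11 Elkhorn=25 Hollowpine=8 Ironridge=14 → close Elkhorn (overflow 11)
  25÷3 = 8 each, +1 to first 1
Round 3: Briarlake=20 Hollowpine=16 Ironridge=22 → close Hollowpine (overflow 9)
  16÷2 = 8 each, +1 to first 0
Round 4: Briarlake=28 Ironridge=30 → close Briarlake (overflow 15)
  28÷1 = 28 each, +1 to first 0

Closure order: Dunmere, Elkhorn, Hollowpine, Briarlake
Last habitat: Ironridge with 58 animals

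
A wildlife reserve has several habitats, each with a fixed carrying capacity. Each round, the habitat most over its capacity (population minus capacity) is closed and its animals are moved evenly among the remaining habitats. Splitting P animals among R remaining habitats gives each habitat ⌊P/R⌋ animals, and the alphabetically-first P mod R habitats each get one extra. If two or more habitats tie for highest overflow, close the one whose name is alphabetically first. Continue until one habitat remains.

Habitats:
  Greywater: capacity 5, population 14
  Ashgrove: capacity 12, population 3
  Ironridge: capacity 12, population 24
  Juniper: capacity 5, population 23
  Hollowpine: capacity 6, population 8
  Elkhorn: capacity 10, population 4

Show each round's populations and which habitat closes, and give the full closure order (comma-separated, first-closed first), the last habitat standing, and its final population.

Round 1: Ashgrove=3 Elkhorn=4 Greywater=14 Hollowpine=8 Ironridge=24 Juniper=23 → close Juniper (overflow 18)
  23÷5 = 4 each, +1 to first 3
Round 2: Ashgrove=8 Elkhorn=9 Greywater=19 Hollowpine=12 Ironridge=28 → close Ironridge (overflow 16)
  28÷4 = 7 each, +1 to first 0
Round 3: Ashgrove=15 Elkhorn=16 Greywater=26 Hollowpine=19 → close Greywater (overflow 21)
  26÷3 = 8 each, +1 to first 2
Round 4: Ashgrove=24 Elkhorn=25 Hollowpine=27 → close Hollowpine (overflow 21)
  27÷2 = 13 each, +1 to first 1
Round 5: Ashgrove=38 Elkhorn=38 → close Elkhorn (overflow 28)
  38÷1 = 38 each, +1 to first 0

Closure order: Juniper, Ironridge, Greywater, Hollowpine, Elkhorn
Last habitat: Ashgrove with 76 animals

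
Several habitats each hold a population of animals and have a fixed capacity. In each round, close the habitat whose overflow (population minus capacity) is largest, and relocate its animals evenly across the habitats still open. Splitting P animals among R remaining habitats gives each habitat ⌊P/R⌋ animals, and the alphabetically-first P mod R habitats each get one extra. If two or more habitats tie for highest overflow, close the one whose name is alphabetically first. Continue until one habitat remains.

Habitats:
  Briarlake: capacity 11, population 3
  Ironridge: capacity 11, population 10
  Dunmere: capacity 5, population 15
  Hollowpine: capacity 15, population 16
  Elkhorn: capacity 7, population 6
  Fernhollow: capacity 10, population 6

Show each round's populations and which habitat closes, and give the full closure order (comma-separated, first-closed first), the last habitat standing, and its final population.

Round 1: Briarlake=3 Dunmere=15 Elkhorn=6 Fernhollow=6 Hollowpine=16 Ironridge=10 → close Dunmere (overflow 10)
  15÷5 = 3 each, +1 to first 0
Round 2: Briarlake=6 Elkhorn=9 Fernhollow=9 Hollowpine=19 Ironridge=13 → close Hollowpine (overflow 4)
  19÷4 = 4 each, +1 to first 3
Round 3: Briarlake=11 Elkhorn=14 Fernhollow=14 Ironridge=17 → close Elkhorn (overflow 7)
  14÷3 = 4 each, +1 to first 2
Round 4: Briarlake=16 Fernhollow=19 Ironridge=21 → close Ironridge (overflow 10)
  21÷2 = 10 each, +1 to first 1
Round 5: Briarlake=27 Fernhollow=29 → close Fernhollow (overflow 19)
  29÷1 = 29 each, +1 to first 0

Closure order: Dunmere, Hollowpine, Elkhorn, Ironridge, Fernhollow
Last habitat: Briarlake with 56 animals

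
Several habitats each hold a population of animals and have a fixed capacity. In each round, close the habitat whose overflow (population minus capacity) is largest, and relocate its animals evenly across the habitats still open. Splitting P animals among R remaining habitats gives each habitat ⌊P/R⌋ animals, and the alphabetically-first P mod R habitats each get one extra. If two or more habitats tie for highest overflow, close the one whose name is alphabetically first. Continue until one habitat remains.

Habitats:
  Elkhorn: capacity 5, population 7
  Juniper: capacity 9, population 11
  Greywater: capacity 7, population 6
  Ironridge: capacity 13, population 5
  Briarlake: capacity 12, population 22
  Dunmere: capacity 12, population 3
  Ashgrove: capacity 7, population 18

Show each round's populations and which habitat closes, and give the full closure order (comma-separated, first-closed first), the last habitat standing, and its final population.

Round 1: Ashgrove=18 Briarlake=22 Dunmere=3 Elkhorn=7 Greywater=6 Ironridge=5 Juniper=11 → close Ashgrove (overflow 11)
  18÷6 = 3 each, +1 to first 0
Round 2: Briarlake=25 Dunmere=6 Elkhorn=10 Greywater=9 Ironridge=8 Juniper=14 → close Briarlake (overflow 13)
  25÷5 = 5 each, +1 to first 0
Round 3: Dunmere=11 Elkhorn=15 Greywater=14 Ironridge=13 Juniper=19 → close Elkhorn (overflow 10)
  15÷4 = 3 each, +1 to first 3
Round 4: Dunmere=15 Greywater=18 Ironridge=17 Juniper=22 → close Juniper (overflow 13)
  22÷3 = 7 each, +1 to first 1
Round 5: Dunmere=23 Greywater=25 Ironridge=24 → close Greywater (overflow 18)
  25÷2 = 12 each, +1 to first 1
Round 6: Dunmere=36 Ironridge=36 → close Dunmere (overflow 24)
  36÷1 = 36 each, +1 to first 0

Closure order: Ashgrove, Briarlake, Elkhorn, Juniper, Greywater, Dunmere
Last habitat: Ironridge with 72 animals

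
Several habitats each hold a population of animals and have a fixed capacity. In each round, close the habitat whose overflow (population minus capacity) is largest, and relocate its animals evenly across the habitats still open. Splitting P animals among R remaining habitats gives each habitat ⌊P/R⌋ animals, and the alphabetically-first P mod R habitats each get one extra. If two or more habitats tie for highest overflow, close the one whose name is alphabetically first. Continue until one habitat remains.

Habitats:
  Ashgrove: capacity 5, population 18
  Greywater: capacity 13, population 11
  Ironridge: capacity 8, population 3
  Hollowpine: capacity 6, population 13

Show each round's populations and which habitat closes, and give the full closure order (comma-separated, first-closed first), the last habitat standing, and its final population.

Closure order: Ashgrove, Hollowpine, Greywater
Last habitat: Ironridge with 45 animals

Round 1: Ashgrove=18 Greywater=11 Hollowpine=13 Ironridge=3 → close Ashgrove (overflow 13)
  18÷3 = 6 each, +1 to first 0
Round 2: Greywater=17 Hollowpine=19 Ironridge=9 → close Hollowpine (overflow 13)
  19÷2 = 9 each, +1 to first 1
Round 3: Greywater=27 Ironridge=18 → close Greywater (overflow 14)
  27÷1 = 27 each, +1 to first 0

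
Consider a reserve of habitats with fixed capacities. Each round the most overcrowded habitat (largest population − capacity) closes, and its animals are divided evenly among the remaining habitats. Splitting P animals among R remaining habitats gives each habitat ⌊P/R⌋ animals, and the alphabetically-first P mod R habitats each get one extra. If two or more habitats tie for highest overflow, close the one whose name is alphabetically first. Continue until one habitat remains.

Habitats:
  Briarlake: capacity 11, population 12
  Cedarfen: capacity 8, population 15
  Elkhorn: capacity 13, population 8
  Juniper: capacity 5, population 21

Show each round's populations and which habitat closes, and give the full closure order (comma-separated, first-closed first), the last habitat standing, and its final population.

Round 1: Briarlake=12 Cedarfen=15 Elkhorn=8 Juniper=21 → close Juniper (overflow 16)
  21÷3 = 7 each, +1 to first 0
Round 2: Briarlake=19 Cedarfen=22 Elkhorn=15 → close Cedarfen (overflow 14)
  22÷2 = 11 each, +1 to first 0
Round 3: Briarlake=30 Elkhorn=26 → close Briarlake (overflow 19)
  30÷1 = 30 each, +1 to first 0

Closure order: Juniper, Cedarfen, Briarlake
Last habitat: Elkhorn with 56 animals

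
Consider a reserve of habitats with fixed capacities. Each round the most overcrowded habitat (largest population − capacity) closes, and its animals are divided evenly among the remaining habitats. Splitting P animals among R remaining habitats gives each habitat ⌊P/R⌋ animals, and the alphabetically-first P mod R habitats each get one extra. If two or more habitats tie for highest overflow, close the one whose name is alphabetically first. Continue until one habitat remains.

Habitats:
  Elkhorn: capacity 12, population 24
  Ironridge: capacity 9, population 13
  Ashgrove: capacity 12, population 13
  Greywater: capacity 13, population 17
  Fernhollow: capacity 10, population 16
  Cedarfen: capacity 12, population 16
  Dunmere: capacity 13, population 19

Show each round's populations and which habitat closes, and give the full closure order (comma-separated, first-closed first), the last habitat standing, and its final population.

Round 1: Ashgrove=13 Cedarfen=16 Dunmere=19 Elkhorn=24 Fernhollow=16 Greywater=17 Ironridge=13 → close Elkhorn (overflow 12)
  24÷6 = 4 each, +1 to first 0
Round 2: Ashgrove=17 Cedarfen=20 Dunmere=23 Fernhollow=20 Greywater=21 Ironridge=17 → close Dunmere (overflow 10)
  23÷5 = 4 each, +1 to first 3
Round 3: Ashgrove=22 Cedarfen=25 Fernhollow=25 Greywater=25 Ironridge=21 → close Fernhollow (overflow 15)
  25÷4 = 6 each, +1 to first 1
Round 4: Ashgrove=29 Cedarfen=31 Greywater=31 Ironridge=27 → close Cedarfen (overflow 19)
  31÷3 = 10 each, +1 to first 1
Round 5: Ashgrove=40 Greywater=41 Ironridge=37 → close Ashgrove (overflow 28)
  40÷2 = 20 each, +1 to first 0
Round 6: Greywater=61 Ironridge=57 → close Greywater (overflow 48)
  61÷1 = 61 each, +1 to first 0

Closure order: Elkhorn, Dunmere, Fernhollow, Cedarfen, Ashgrove, Greywater
Last habitat: Ironridge with 118 animals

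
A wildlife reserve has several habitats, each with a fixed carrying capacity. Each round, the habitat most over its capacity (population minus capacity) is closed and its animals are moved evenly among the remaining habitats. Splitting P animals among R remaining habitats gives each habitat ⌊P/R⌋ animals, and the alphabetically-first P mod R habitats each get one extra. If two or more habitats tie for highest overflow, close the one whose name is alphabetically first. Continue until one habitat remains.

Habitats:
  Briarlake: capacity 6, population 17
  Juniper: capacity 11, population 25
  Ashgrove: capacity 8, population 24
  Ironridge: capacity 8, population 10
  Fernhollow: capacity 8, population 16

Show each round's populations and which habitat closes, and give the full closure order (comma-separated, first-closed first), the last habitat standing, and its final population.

Round 1: Ashgrove=24 Briarlake=17 Fernhollow=16 Ironridge=10 Juniper=25 → close Ashgrove (overflow 16)
  24÷4 = 6 each, +1 to first 0
Round 2: Briarlake=23 Fernhollow=22 Ironridge=16 Juniper=31 → close Juniper (overflow 20)
  31÷3 = 10 each, +1 to first 1
Round 3: Briarlake=34 Fernhollow=32 Ironridge=26 → close Briarlake (overflow 28)
  34÷2 = 17 each, +1 to first 0
Round 4: Fernhollow=49 Ironridge=43 → close Fernhollow (overflow 41)
  49÷1 = 49 each, +1 to first 0

Closure order: Ashgrove, Juniper, Briarlake, Fernhollow
Last habitat: Ironridge with 92 animals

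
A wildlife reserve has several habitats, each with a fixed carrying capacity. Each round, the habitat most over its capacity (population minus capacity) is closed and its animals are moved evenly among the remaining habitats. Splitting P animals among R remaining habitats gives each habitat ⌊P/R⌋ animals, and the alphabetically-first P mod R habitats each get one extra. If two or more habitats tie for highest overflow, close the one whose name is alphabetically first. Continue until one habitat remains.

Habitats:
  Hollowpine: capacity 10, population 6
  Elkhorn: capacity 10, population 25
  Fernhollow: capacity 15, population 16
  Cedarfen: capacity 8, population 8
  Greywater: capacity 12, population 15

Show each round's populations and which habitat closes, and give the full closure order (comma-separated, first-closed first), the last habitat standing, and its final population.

Round 1: Cedarfen=8 Elkhorn=25 Fernhollow=16 Greywater=15 Hollowpine=6 → close Elkhorn (overflow 15)
  25÷4 = 6 each, +1 to first 1
Round 2: Cedarfen=15 Fernhollow=22 Greywater=21 Hollowpine=12 → close Greywater (overflow 9)
  21÷3 = 7 each, +1 to first 0
Round 3: Cedarfen=22 Fernhollow=29 Hollowpine=19 → close Cedarfen (overflow 14)
  22÷2 = 11 each, +1 to first 0
Round 4: Fernhollow=40 Hollowpine=30 → close Fernhollow (overflow 25)
  40÷1 = 40 each, +1 to first 0

Closure order: Elkhorn, Greywater, Cedarfen, Fernhollow
Last habitat: Hollowpine with 70 animals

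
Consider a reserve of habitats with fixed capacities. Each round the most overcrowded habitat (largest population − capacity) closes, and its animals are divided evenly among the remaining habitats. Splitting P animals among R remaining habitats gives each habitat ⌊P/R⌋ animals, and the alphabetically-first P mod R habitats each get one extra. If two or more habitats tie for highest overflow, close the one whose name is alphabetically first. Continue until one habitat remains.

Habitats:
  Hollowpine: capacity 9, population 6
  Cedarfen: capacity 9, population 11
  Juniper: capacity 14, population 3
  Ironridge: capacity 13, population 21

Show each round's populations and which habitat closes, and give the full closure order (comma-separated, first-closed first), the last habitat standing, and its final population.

Closure order: Ironridge, Cedarfen, Hollowpine
Last habitat: Juniper with 41 animals

Round 1: Cedarfen=11 Hollowpine=6 Ironridge=21 Juniper=3 → close Ironridge (overflow 8)
  21÷3 = 7 each, +1 to first 0
Round 2: Cedarfen=18 Hollowpine=13 Juniper=10 → close Cedarfen (overflow 9)
  18÷2 = 9 each, +1 to first 0
Round 3: Hollowpine=22 Juniper=19 → close Hollowpine (overflow 13)
  22÷1 = 22 each, +1 to first 0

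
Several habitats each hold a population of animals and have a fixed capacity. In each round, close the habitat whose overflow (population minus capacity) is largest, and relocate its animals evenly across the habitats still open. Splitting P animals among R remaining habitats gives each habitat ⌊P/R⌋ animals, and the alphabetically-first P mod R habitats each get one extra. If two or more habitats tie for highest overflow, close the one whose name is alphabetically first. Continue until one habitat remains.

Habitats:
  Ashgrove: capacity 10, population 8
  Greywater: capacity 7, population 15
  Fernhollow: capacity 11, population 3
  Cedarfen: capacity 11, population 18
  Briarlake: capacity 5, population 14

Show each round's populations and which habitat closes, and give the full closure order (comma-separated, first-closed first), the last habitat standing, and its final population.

Round 1: Ashgrove=8 Briarlake=14 Cedarfen=18 Fernhollow=3 Greywater=15 → close Briarlake (overflow 9)
  14÷4 = 3 each, +1 to first 2
Round 2: Ashgrove=12 Cedarfen=22 Fernhollow=6 Greywater=18 → close Cedarfen (overflow 11)
  22÷3 = 7 each, +1 to first 1
Round 3: Ashgrove=20 Fernhollow=13 Greywater=25 → close Greywater (overflow 18)
  25÷2 = 12 each, +1 to first 1
Round 4: Ashgrove=33 Fernhollow=25 → close Ashgrove (overflow 23)
  33÷1 = 33 each, +1 to first 0

Closure order: Briarlake, Cedarfen, Greywater, Ashgrove
Last habitat: Fernhollow with 58 animals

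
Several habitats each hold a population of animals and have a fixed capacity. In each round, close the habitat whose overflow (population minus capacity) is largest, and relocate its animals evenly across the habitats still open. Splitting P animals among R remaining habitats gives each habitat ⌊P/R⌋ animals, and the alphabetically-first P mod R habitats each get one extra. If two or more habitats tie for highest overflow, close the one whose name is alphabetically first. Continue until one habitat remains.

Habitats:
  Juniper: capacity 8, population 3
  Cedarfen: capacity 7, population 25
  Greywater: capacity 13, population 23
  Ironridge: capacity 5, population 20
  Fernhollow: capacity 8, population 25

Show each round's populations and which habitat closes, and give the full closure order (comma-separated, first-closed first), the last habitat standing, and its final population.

Round 1: Cedarfen=25 Fernhollow=25 Greywater=23 Ironridge=20 Juniper=3 → close Cedarfen (overflow 18)
  25÷4 = 6 each, +1 to first 1
Round 2: Fernhollow=32 Greywater=29 Ironridge=26 Juniper=9 → close Fernhollow (overflow 24)
  32÷3 = 10 each, +1 to first 2
Round 3: Greywater=40 Ironridge=37 Juniper=19 → close Ironridge (overflow 32)
  37÷2 = 18 each, +1 to first 1
Round 4: Greywater=59 Juniper=37 → close Greywater (overflow 46)
  59÷1 = 59 each, +1 to first 0

Closure order: Cedarfen, Fernhollow, Ironridge, Greywater
Last habitat: Juniper with 96 animals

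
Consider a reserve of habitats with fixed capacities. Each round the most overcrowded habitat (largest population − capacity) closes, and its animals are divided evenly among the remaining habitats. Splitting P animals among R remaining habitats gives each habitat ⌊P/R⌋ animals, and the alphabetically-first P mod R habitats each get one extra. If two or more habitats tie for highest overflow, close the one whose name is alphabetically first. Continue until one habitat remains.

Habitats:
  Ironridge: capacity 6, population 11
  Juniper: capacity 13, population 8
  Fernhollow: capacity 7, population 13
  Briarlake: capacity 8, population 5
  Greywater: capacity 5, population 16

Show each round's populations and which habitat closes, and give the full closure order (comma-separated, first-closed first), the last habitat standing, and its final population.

Closure order: Greywater, Fernhollow, Ironridge, Briarlake
Last habitat: Juniper with 53 animals

Round 1: Briarlake=5 Fernhollow=13 Greywater=16 Ironridge=11 Juniper=8 → close Greywater (overflow 11)
  16÷4 = 4 each, +1 to first 0
Round 2: Briarlake=9 Fernhollow=17 Ironridge=15 Juniper=12 → close Fernhollow (overflow 10)
  17÷3 = 5 each, +1 to first 2
Round 3: Briarlake=15 Ironridge=21 Juniper=17 → close Ironridge (overflow 15)
  21÷2 = 10 each, +1 to first 1
Round 4: Briarlake=26 Juniper=27 → close Briarlake (overflow 18)
  26÷1 = 26 each, +1 to first 0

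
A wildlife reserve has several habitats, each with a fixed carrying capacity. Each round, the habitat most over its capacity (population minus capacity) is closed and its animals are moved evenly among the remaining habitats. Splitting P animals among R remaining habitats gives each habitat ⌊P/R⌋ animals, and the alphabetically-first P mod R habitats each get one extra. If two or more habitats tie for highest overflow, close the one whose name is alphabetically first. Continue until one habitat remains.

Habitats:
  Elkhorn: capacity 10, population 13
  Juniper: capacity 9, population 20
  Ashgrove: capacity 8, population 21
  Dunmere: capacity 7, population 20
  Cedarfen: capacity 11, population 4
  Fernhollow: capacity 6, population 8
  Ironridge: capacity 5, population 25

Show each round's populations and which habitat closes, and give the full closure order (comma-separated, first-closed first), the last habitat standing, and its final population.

Closure order: Ironridge, Ashgrove, Dunmere, Juniper, Elkhorn, Fernhollow
Last habitat: Cedarfen with 111 animals

Round 1: Ashgrove=21 Cedarfen=4 Dunmere=20 Elkhorn=13 Fernhollow=8 Ironridge=25 Juniper=20 → close Ironridge (overflow 20)
  25÷6 = 4 each, +1 to first 1
Round 2: Ashgrove=26 Cedarfen=8 Dunmere=24 Elkhorn=17 Fernhollow=12 Juniper=24 → close Ashgrove (overflow 18)
  26÷5 = 5 each, +1 to first 1
Round 3: Cedarfen=14 Dunmere=29 Elkhorn=22 Fernhollow=17 Juniper=29 → close Dunmere (overflow 22)
  29÷4 = 7 each, +1 to first 1
Round 4: Cedarfen=22 Elkhorn=29 Fernhollow=24 Juniper=36 → close Juniper (overflow 27)
  36÷3 = 12 each, +1 to first 0
Round 5: Cedarfen=34 Elkhorn=41 Fernhollow=36 → close Elkhorn (overflow 31)
  41÷2 = 20 each, +1 to first 1
Round 6: Cedarfen=55 Fernhollow=56 → close Fernhollow (overflow 50)
  56÷1 = 56 each, +1 to first 0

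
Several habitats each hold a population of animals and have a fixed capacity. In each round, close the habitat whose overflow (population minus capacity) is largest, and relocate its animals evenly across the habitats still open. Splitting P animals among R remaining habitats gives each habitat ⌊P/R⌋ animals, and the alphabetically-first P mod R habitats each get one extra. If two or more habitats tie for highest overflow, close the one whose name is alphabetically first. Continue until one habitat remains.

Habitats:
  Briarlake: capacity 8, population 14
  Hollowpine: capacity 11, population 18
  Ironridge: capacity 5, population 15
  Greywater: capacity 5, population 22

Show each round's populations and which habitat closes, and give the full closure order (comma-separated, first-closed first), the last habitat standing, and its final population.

Closure order: Greywater, Ironridge, Briarlake
Last habitat: Hollowpine with 69 animals

Round 1: Briarlake=14 Greywater=22 Hollowpine=18 Ironridge=15 → close Greywater (overflow 17)
  22÷3 = 7 each, +1 to first 1
Round 2: Briarlake=22 Hollowpine=25 Ironridge=22 → close Ironridge (overflow 17)
  22÷2 = 11 each, +1 to first 0
Round 3: Briarlake=33 Hollowpine=36 → close Briarlake (overflow 25)
  33÷1 = 33 each, +1 to first 0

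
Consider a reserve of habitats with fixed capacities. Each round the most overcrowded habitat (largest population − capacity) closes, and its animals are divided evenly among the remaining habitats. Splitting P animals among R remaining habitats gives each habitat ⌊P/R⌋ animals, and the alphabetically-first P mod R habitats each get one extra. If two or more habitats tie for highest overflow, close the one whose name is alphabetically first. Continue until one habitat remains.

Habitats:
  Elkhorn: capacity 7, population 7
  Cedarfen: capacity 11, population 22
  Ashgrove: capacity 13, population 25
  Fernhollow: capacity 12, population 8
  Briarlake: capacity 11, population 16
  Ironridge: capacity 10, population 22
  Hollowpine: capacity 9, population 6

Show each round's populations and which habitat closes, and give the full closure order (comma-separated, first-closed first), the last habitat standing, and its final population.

Closure order: Ashgrove, Ironridge, Cedarfen, Briarlake, Elkhorn, Fernhollow
Last habitat: Hollowpine with 106 animals

Round 1: Ashgrove=25 Briarlake=16 Cedarfen=22 Elkhorn=7 Fernhollow=8 Hollowpine=6 Ironridge=22 → close Ashgrove (overflow 12)
  25÷6 = 4 each, +1 to first 1
Round 2: Briarlake=21 Cedarfen=26 Elkhorn=11 Fernhollow=12 Hollowpine=10 Ironridge=26 → close Ironridge (overflow 16)
  26÷5 = 5 each, +1 to first 1
Round 3: Briarlake=27 Cedarfen=31 Elkhorn=16 Fernhollow=17 Hollowpine=15 → close Cedarfen (overflow 20)
  31÷4 = 7 each, +1 to first 3
Round 4: Briarlake=35 Elkhorn=24 Fernhollow=25 Hollowpine=22 → close Briarlake (overflow 24)
  35÷3 = 11 each, +1 to first 2
Round 5: Elkhorn=36 Fernhollow=37 Hollowpine=33 → close Elkhorn (overflow 29)
  36÷2 = 18 each, +1 to first 0
Round 6: Fernhollow=55 Hollowpine=51 → close Fernhollow (overflow 43)
  55÷1 = 55 each, +1 to first 0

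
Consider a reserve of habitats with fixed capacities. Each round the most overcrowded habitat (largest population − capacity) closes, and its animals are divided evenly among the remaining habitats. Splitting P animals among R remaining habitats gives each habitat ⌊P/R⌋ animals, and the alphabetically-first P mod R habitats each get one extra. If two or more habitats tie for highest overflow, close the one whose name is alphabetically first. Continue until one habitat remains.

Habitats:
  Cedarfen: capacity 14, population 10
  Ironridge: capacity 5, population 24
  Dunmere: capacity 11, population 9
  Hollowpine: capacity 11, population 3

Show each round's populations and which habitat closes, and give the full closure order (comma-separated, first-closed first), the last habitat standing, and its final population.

Closure order: Ironridge, Dunmere, Cedarfen
Last habitat: Hollowpine with 46 animals

Round 1: Cedarfen=10 Dunmere=9 Hollowpine=3 Ironridge=24 → close Ironridge (overflow 19)
  24÷3 = 8 each, +1 to first 0
Round 2: Cedarfen=18 Dunmere=17 Hollowpine=11 → close Dunmere (overflow 6)
  17÷2 = 8 each, +1 to first 1
Round 3: Cedarfen=27 Hollowpine=19 → close Cedarfen (overflow 13)
  27÷1 = 27 each, +1 to first 0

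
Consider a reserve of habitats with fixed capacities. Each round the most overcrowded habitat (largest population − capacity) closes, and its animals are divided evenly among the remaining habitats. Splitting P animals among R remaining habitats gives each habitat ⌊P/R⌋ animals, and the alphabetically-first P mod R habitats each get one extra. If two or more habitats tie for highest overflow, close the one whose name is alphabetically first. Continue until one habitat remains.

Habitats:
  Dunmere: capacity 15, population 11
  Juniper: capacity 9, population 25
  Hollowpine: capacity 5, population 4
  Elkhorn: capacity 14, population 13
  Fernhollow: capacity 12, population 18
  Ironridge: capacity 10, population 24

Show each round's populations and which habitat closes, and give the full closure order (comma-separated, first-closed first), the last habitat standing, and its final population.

Closure order: Juniper, Ironridge, Fernhollow, Elkhorn, Hollowpine
Last habitat: Dunmere with 95 animals

Round 1: Dunmere=11 Elkhorn=13 Fernhollow=18 Hollowpine=4 Ironridge=24 Juniper=25 → close Juniper (overflow 16)
  25÷5 = 5 each, +1 to first 0
Round 2: Dunmere=16 Elkhorn=18 Fernhollow=23 Hollowpine=9 Ironridge=29 → close Ironridge (overflow 19)
  29÷4 = 7 each, +1 to first 1
Round 3: Dunmere=24 Elkhorn=25 Fernhollow=30 Hollowpine=16 → close Fernhollow (overflow 18)
  30÷3 = 10 each, +1 to first 0
Round 4: Dunmere=34 Elkhorn=35 Hollowpine=26 → close Elkhorn (overflow 21)
  35÷2 = 17 each, +1 to first 1
Round 5: Dunmere=52 Hollowpine=43 → close Hollowpine (overflow 38)
  43÷1 = 43 each, +1 to first 0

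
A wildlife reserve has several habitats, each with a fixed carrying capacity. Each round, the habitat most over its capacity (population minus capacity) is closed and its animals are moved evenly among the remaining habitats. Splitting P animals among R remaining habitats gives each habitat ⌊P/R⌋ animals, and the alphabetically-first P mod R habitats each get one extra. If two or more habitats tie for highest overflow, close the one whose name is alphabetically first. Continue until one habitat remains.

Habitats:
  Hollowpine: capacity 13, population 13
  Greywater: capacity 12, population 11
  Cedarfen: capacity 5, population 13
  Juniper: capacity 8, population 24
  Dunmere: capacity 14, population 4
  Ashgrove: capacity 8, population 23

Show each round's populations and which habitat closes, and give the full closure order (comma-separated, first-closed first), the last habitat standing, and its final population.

Round 1: Ashgrove=23 Cedarfen=13 Dunmere=4 Greywater=11 Hollowpine=13 Juniper=24 → close Juniper (overflow 16)
  24÷5 = 4 each, +1 to first 4
Round 2: Ashgrove=28 Cedarfen=18 Dunmere=9 Greywater=16 Hollowpine=17 → close Ashgrove (overflow 20)
  28÷4 = 7 each, +1 to first 0
Round 3: Cedarfen=25 Dunmere=16 Greywater=23 Hollowpine=24 → close Cedarfen (overflow 20)
  25÷3 = 8 each, +1 to first 1
Round 4: Dunmere=25 Greywater=31 Hollowpine=32 → close Greywater (overflow 19)
  31÷2 = 15 each, +1 to first 1
Round 5: Dunmere=41 Hollowpine=47 → close Hollowpine (overflow 34)
  47÷1 = 47 each, +1 to first 0

Closure order: Juniper, Ashgrove, Cedarfen, Greywater, Hollowpine
Last habitat: Dunmere with 88 animals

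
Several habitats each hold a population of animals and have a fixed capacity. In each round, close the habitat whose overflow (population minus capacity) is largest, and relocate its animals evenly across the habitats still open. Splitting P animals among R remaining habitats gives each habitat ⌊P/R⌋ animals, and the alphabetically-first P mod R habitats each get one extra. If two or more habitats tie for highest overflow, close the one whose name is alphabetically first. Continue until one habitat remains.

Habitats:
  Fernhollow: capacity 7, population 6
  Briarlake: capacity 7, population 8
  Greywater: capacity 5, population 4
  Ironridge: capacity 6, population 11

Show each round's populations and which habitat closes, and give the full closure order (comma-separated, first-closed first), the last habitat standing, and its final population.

Round 1: Briarlake=8 Fernhollow=6 Greywater=4 Ironridge=11 → close Ironridge (overflow 5)
  11÷3 = 3 each, +1 to first 2
Round 2: Briarlake=12 Fernhollow=10 Greywater=7 → close Briarlake (overflow 5)
  12÷2 = 6 each, +1 to first 0
Round 3: Fernhollow=16 Greywater=13 → close Fernhollow (overflow 9)
  16÷1 = 16 each, +1 to first 0

Closure order: Ironridge, Briarlake, Fernhollow
Last habitat: Greywater with 29 animals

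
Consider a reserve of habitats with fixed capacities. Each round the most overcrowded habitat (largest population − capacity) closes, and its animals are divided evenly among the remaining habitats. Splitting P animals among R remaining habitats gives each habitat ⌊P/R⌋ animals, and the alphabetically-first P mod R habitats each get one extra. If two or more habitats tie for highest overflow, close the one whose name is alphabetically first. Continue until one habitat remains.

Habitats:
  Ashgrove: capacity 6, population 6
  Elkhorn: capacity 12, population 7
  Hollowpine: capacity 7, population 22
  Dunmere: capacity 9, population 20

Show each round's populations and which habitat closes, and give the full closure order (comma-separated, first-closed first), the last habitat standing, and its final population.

Round 1: Ashgrove=6 Dunmere=20 Elkhorn=7 Hollowpine=22 → close Hollowpine (overflow 15)
  22÷3 = 7 each, +1 to first 1
Round 2: Ashgrove=14 Dunmere=27 Elkhorn=14 → close Dunmere (overflow 18)
  27÷2 = 13 each, +1 to first 1
Round 3: Ashgrove=28 Elkhorn=27 → close Ashgrove (overflow 22)
  28÷1 = 28 each, +1 to first 0

Closure order: Hollowpine, Dunmere, Ashgrove
Last habitat: Elkhorn with 55 animals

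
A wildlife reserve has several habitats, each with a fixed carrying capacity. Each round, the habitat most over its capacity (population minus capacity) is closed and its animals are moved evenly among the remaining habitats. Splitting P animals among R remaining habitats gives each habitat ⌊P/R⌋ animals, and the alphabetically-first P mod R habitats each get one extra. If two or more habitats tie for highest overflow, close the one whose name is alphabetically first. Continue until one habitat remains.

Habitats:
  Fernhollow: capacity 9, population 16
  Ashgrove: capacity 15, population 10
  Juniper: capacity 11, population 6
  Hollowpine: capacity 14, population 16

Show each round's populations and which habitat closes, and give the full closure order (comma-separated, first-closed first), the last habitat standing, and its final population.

Round 1: Ashgrove=10 Fernhollow=16 Hollowpine=16 Juniper=6 → close Fernhollow (overflow 7)
  16÷3 = 5 each, +1 to first 1
Round 2: Ashgrove=16 Hollowpine=21 Juniper=11 → close Hollowpine (overflow 7)
  21÷2 = 10 each, +1 to first 1
Round 3: Ashgrove=27 Juniper=21 → close Ashgrove (overflow 12)
  27÷1 = 27 each, +1 to first 0

Closure order: Fernhollow, Hollowpine, Ashgrove
Last habitat: Juniper with 48 animals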